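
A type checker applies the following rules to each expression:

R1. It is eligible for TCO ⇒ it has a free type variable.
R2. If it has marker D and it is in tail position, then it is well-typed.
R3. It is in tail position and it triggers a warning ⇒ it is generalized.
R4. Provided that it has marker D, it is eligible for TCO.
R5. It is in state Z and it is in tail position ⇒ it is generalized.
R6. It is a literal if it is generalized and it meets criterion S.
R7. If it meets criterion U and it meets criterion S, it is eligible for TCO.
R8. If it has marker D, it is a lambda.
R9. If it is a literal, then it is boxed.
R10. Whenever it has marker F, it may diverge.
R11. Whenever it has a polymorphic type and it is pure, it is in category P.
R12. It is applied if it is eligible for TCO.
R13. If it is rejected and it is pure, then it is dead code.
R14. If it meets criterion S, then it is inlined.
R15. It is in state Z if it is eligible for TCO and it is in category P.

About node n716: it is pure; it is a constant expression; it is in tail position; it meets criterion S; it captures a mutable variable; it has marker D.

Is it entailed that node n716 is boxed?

No

Forward chaining from the given facts derives: is well-typed, is eligible for TCO, is a lambda, is applied, is inlined, has a free type variable.
The only rule concluding "it is boxed" is R9, which needs "it is a literal"; that is never established.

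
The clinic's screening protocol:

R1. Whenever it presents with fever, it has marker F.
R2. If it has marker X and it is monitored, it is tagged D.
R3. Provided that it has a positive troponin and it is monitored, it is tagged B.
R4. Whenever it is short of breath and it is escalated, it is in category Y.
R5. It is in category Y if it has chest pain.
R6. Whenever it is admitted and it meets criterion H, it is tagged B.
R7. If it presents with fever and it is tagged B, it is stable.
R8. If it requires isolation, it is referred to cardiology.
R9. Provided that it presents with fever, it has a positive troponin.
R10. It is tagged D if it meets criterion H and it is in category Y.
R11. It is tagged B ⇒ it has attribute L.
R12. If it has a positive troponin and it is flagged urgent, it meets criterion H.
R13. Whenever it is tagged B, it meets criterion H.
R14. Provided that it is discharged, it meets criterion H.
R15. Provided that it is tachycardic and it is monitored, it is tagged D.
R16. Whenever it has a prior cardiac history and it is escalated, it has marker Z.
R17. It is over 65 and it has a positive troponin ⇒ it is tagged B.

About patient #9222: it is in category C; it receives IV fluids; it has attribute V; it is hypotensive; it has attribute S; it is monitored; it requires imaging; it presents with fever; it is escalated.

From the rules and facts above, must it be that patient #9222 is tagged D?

No

Forward chaining from the given facts derives: has marker F, has a positive troponin, is tagged B, is stable, has attribute L, meets criterion H.
Rules concluding "it is tagged D": R2 needs "it has marker X"; R10 needs "it is in category Y"; R15 needs "it is tachycardic" — none of these are established.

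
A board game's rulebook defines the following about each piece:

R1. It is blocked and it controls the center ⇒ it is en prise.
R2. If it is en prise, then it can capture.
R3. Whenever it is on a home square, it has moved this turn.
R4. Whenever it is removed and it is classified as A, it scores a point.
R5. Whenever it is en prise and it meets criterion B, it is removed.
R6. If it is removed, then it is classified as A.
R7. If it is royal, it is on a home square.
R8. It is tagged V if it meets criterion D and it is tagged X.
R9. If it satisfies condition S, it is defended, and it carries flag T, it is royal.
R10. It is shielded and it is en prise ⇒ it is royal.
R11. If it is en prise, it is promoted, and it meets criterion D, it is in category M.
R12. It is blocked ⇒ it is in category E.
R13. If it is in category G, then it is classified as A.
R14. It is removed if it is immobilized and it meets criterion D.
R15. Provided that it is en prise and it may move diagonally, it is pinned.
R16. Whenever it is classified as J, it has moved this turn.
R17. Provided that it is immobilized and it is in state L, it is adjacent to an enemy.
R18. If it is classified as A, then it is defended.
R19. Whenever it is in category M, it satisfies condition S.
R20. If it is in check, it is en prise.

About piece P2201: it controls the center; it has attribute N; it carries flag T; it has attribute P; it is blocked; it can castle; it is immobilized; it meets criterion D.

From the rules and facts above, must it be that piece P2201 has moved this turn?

Forward chaining from the given facts derives: is en prise, can capture, is in category E, is removed, is classified as A, is defended, scores a point.
Rules concluding "it has moved this turn": R3 needs "it is on a home square"; R16 needs "it is classified as J" — none of these are established.

No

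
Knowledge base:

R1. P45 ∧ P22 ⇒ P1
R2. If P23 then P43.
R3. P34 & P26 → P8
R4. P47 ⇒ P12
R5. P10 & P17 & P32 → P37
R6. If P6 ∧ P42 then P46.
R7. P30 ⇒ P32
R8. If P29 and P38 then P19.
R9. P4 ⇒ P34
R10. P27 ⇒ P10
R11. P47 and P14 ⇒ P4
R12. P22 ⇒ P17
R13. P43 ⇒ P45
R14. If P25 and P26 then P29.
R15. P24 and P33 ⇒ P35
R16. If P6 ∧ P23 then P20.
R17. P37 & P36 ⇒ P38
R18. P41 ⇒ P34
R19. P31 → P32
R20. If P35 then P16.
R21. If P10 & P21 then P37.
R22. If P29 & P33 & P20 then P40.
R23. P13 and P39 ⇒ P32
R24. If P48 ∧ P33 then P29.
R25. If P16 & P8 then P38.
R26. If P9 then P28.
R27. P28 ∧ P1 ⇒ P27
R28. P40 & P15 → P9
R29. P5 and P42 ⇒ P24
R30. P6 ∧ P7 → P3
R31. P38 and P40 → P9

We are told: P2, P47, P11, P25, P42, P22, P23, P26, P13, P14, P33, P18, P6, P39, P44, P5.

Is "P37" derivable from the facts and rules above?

Yes

P43  (by R2: P23)
P4  (by R11: P47, P14)
P17  (by R12: P22)
P45  (by R13: P43)
P29  (by R14: P25, P26)
P20  (by R16: P6, P23)
P40  (by R22: P29, P33, P20)
P32  (by R23: P13, P39)
P24  (by R29: P5, P42)
P1  (by R1: P45, P22)
P34  (by R9: P4)
P35  (by R15: P24, P33)
P16  (by R20: P35)
P8  (by R3: P34, P26)
P38  (by R25: P16, P8)
P9  (by R31: P38, P40)
P28  (by R26: P9)
P27  (by R27: P28, P1)
P10  (by R10: P27)
P37  (by R5: P10, P17, P32)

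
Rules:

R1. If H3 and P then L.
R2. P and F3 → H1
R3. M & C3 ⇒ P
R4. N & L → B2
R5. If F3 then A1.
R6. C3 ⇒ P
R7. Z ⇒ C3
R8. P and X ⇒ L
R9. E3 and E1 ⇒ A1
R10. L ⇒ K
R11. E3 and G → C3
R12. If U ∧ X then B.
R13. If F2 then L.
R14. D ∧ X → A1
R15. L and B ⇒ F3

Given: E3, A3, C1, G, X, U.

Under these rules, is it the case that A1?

C3  (by R11: E3, G)
B  (by R12: U, X)
P  (by R6: C3)
L  (by R8: P, X)
F3  (by R15: L, B)
A1  (by R5: F3)

Yes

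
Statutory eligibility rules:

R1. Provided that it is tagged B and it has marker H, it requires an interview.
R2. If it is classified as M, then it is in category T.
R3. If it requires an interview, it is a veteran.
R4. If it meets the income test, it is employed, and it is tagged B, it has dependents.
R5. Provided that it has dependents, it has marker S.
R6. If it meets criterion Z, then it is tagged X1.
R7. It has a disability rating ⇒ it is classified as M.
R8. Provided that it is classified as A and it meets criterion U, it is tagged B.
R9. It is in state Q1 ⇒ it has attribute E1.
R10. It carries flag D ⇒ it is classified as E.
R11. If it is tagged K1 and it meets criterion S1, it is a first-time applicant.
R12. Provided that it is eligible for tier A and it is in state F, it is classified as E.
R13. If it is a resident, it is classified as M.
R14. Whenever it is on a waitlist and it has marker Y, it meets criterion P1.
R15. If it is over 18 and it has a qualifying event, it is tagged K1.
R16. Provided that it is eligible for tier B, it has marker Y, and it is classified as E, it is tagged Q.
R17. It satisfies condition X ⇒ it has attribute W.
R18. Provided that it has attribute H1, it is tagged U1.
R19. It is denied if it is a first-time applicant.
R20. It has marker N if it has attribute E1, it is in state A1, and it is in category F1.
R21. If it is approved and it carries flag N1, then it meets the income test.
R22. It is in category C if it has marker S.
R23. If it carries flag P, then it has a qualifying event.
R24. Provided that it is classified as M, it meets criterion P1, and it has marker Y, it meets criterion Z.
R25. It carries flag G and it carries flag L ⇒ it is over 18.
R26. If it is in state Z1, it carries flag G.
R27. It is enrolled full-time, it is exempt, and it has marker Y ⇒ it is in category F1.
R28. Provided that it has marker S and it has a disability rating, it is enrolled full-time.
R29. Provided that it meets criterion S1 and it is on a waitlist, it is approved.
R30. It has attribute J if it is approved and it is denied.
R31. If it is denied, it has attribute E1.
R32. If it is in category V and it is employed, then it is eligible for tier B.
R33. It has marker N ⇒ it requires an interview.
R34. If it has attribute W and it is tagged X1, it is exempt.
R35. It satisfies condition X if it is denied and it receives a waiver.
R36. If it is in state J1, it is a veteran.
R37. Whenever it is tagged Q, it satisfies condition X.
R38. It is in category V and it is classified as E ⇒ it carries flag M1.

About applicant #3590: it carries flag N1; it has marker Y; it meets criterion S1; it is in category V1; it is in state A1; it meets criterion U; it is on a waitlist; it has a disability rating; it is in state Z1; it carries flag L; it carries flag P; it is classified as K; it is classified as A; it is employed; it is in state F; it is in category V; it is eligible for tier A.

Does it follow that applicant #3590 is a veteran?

Yes

By R7 (it has a disability rating): it is classified as M.
By R8 (it is classified as A, it meets criterion U): it is tagged B.
By R12 (it is eligible for tier A, it is in state F): it is classified as E.
By R14 (it is on a waitlist, it has marker Y): it meets criterion P1.
By R23 (it carries flag P): it has a qualifying event.
By R24 (it is classified as M, it meets criterion P1, it has marker Y): it meets criterion Z.
By R26 (it is in state Z1): it carries flag G.
By R29 (it meets criterion S1, it is on a waitlist): it is approved.
By R32 (it is in category V, it is employed): it is eligible for tier B.
By R6 (it meets criterion Z): it is tagged X1.
By R16 (it is eligible for tier B, it has marker Y, it is classified as E): it is tagged Q.
By R21 (it is approved, it carries flag N1): it meets the income test.
By R25 (it carries flag G, it carries flag L): it is over 18.
By R37 (it is tagged Q): it satisfies condition X.
By R4 (it meets the income test, it is employed, it is tagged B): it has dependents.
By R5 (it has dependents): it has marker S.
By R15 (it is over 18, it has a qualifying event): it is tagged K1.
By R17 (it satisfies condition X): it has attribute W.
By R28 (it has marker S, it has a disability rating): it is enrolled full-time.
By R34 (it has attribute W, it is tagged X1): it is exempt.
By R11 (it is tagged K1, it meets criterion S1): it is a first-time applicant.
By R19 (it is a first-time applicant): it is denied.
By R27 (it is enrolled full-time, it is exempt, it has marker Y): it is in category F1.
By R31 (it is denied): it has attribute E1.
By R20 (it has attribute E1, it is in state A1, it is in category F1): it has marker N.
By R33 (it has marker N): it requires an interview.
By R3 (it requires an interview): it is a veteran.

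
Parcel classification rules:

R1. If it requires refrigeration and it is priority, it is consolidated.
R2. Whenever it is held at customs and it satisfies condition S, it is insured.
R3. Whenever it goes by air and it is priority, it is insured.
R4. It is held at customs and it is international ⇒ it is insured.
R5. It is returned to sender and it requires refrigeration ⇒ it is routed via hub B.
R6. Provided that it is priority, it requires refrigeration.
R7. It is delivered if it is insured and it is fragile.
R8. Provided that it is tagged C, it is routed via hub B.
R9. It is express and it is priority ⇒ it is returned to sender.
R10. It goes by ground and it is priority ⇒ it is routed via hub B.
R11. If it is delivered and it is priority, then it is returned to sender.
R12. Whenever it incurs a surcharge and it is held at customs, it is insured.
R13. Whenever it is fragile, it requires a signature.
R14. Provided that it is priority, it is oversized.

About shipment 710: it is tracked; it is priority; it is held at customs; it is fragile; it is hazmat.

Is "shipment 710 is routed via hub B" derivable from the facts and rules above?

Forward chaining from the given facts derives: requires refrigeration, requires a signature, is oversized, is consolidated.
Rules concluding "it is routed via hub B": R5 needs "it is returned to sender"; R8 needs "it is tagged C"; R10 needs "it goes by ground" — none of these are established.

No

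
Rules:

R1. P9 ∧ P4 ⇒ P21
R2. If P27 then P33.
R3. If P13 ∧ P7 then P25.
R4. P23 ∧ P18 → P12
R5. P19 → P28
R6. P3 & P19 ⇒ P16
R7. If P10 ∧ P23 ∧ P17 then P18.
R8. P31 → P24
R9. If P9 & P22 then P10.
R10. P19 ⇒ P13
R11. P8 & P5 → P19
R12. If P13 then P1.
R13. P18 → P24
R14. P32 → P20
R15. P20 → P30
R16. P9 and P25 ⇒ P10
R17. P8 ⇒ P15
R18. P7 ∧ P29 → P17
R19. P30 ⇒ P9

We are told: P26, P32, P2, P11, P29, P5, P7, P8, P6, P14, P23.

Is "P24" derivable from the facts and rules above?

Yes

P19  (by R11: P8, P5)
P20  (by R14: P32)
P30  (by R15: P20)
P17  (by R18: P7, P29)
P9  (by R19: P30)
P13  (by R10: P19)
P25  (by R3: P13, P7)
P10  (by R16: P9, P25)
P18  (by R7: P10, P23, P17)
P24  (by R13: P18)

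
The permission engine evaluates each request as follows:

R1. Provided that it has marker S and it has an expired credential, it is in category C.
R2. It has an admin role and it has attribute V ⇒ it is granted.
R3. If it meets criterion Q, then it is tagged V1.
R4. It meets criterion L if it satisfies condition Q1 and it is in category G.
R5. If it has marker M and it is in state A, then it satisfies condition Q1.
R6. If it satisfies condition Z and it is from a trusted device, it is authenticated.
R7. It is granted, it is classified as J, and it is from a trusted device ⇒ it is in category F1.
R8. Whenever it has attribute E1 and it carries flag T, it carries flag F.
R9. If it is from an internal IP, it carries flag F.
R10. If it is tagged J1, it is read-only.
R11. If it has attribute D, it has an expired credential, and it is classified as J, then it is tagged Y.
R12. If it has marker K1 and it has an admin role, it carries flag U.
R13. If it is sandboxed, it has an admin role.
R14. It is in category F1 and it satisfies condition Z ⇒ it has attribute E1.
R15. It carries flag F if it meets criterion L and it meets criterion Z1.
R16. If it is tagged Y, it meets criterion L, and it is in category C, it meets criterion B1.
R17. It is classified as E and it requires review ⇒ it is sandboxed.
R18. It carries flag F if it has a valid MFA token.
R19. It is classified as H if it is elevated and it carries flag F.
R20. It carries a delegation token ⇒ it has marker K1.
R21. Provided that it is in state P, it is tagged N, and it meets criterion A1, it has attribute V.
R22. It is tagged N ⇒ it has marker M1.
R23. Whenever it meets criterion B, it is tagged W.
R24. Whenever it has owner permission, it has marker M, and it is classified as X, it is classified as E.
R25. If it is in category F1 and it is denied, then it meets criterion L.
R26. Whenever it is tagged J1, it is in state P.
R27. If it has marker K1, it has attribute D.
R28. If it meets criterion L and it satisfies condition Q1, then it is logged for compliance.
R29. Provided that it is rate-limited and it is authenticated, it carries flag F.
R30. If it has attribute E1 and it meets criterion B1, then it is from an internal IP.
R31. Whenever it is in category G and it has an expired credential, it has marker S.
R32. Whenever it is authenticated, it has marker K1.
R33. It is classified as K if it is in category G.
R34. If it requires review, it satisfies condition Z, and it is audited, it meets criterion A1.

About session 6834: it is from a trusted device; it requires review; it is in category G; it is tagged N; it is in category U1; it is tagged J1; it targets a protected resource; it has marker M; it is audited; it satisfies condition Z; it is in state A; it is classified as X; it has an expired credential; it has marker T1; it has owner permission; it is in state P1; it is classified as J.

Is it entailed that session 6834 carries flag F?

By R5 (it has marker M, it is in state A): it satisfies condition Q1.
By R6 (it satisfies condition Z, it is from a trusted device): it is authenticated.
By R24 (it has owner permission, it has marker M, it is classified as X): it is classified as E.
By R26 (it is tagged J1): it is in state P.
By R31 (it is in category G, it has an expired credential): it has marker S.
By R32 (it is authenticated): it has marker K1.
By R34 (it requires review, it satisfies condition Z, it is audited): it meets criterion A1.
By R1 (it has marker S, it has an expired credential): it is in category C.
By R4 (it satisfies condition Q1, it is in category G): it meets criterion L.
By R17 (it is classified as E, it requires review): it is sandboxed.
By R21 (it is in state P, it is tagged N, it meets criterion A1): it has attribute V.
By R27 (it has marker K1): it has attribute D.
By R11 (it has attribute D, it has an expired credential, it is classified as J): it is tagged Y.
By R13 (it is sandboxed): it has an admin role.
By R16 (it is tagged Y, it meets criterion L, it is in category C): it meets criterion B1.
By R2 (it has an admin role, it has attribute V): it is granted.
By R7 (it is granted, it is classified as J, it is from a trusted device): it is in category F1.
By R14 (it is in category F1, it satisfies condition Z): it has attribute E1.
By R30 (it has attribute E1, it meets criterion B1): it is from an internal IP.
By R9 (it is from an internal IP): it carries flag F.

Yes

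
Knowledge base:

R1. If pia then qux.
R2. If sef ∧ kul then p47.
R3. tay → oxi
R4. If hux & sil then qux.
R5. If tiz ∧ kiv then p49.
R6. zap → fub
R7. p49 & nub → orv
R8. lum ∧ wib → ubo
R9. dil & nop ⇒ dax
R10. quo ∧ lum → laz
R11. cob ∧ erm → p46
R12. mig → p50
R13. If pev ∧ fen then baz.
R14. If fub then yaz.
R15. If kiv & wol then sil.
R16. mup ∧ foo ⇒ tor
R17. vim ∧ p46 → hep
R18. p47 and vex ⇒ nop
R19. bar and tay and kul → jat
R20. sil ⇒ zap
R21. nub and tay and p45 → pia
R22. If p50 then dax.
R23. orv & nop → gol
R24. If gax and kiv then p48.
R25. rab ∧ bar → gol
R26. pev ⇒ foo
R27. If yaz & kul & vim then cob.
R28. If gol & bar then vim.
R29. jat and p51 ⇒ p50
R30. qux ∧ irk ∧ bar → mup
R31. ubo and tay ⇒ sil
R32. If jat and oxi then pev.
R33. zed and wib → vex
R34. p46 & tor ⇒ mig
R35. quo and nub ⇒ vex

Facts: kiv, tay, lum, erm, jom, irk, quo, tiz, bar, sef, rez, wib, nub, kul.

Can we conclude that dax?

Forward chaining from the given facts derives: p47, oxi, p49, orv, ubo, laz, jat, sil, pev, vex, nop, zap, gol, foo, vim, fub, yaz, cob, p46, hep.
Rules concluding dax: R9 needs dil; R22 needs p50 — none of these are established.

No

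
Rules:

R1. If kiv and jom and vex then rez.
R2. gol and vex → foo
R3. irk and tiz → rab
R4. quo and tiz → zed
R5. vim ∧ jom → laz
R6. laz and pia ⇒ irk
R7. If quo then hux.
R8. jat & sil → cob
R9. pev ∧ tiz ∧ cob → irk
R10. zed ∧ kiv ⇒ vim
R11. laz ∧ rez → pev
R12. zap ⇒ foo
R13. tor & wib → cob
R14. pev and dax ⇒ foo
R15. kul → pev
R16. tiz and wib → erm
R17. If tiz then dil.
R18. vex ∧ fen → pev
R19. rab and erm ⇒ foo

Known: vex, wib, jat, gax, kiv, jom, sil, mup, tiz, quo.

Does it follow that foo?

rez  (by R1: kiv, jom, vex)
zed  (by R4: quo, tiz)
cob  (by R8: jat, sil)
vim  (by R10: zed, kiv)
erm  (by R16: tiz, wib)
laz  (by R5: vim, jom)
pev  (by R11: laz, rez)
irk  (by R9: pev, tiz, cob)
rab  (by R3: irk, tiz)
foo  (by R19: rab, erm)

Yes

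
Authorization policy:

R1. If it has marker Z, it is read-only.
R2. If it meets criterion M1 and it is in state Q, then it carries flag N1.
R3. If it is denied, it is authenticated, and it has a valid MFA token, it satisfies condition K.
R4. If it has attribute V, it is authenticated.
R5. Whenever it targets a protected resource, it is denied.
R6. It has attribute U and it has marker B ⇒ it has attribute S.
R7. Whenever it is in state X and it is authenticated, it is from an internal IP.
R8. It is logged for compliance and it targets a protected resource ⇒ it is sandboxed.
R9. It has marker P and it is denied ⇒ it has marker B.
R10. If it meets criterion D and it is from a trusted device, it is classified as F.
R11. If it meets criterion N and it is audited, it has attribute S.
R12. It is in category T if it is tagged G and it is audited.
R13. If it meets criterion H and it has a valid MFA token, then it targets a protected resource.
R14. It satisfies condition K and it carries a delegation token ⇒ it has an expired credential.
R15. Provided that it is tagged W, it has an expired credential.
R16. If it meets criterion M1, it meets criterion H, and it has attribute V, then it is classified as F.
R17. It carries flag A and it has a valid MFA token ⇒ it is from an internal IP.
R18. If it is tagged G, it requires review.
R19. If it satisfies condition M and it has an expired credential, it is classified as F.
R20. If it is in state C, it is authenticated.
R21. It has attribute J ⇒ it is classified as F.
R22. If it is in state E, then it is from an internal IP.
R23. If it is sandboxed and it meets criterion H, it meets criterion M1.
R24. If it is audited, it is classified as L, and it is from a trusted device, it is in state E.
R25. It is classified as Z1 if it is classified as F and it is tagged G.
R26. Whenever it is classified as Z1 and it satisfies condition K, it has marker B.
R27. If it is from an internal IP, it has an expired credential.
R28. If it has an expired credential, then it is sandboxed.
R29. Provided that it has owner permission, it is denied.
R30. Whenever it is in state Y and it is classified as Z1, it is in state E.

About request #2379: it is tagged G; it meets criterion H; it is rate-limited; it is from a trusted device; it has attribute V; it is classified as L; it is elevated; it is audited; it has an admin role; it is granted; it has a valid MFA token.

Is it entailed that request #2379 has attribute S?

No

Forward chaining from the given facts derives: is authenticated, is in category T, targets a protected resource, requires review, is in state E, is denied, is from an internal IP, has an expired credential, is sandboxed, satisfies condition K, meets criterion M1, is classified as F, is classified as Z1, has marker B.
Rules concluding "it has attribute S": R6 needs "it has attribute U"; R11 needs "it meets criterion N" — none of these are established.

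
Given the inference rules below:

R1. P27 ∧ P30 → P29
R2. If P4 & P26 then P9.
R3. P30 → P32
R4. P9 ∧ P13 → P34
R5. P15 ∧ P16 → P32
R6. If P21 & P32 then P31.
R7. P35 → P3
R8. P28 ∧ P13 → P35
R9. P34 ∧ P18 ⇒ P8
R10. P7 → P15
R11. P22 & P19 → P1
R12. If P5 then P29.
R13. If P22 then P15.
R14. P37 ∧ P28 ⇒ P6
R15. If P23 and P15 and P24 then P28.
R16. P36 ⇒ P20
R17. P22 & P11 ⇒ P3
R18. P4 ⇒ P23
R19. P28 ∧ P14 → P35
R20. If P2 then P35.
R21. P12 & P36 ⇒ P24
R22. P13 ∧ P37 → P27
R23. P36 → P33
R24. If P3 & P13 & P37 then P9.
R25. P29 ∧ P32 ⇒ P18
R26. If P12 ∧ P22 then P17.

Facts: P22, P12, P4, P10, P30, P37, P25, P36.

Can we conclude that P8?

No

Forward chaining from the given facts derives: P32, P15, P20, P23, P24, P33, P17, P28, P6.
The only rule concluding P8 is R9, which needs P34; that is never established.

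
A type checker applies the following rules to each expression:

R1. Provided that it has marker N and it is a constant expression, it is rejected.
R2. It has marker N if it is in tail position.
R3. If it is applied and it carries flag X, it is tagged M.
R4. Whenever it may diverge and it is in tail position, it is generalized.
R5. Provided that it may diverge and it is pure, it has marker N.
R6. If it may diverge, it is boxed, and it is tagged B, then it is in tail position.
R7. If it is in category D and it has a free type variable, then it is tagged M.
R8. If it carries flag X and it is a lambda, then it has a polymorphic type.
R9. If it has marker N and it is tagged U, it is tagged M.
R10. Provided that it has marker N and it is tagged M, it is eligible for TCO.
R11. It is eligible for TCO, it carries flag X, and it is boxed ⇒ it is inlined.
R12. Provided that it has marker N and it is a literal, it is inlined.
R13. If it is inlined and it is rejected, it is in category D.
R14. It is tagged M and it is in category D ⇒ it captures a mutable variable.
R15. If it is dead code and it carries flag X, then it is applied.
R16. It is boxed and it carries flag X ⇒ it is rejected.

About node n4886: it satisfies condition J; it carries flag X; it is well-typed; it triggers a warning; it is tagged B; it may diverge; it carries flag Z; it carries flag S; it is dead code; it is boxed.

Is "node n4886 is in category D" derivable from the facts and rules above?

Yes

By R6 (it may diverge, it is boxed, it is tagged B): it is in tail position.
By R15 (it is dead code, it carries flag X): it is applied.
By R16 (it is boxed, it carries flag X): it is rejected.
By R2 (it is in tail position): it has marker N.
By R3 (it is applied, it carries flag X): it is tagged M.
By R10 (it has marker N, it is tagged M): it is eligible for TCO.
By R11 (it is eligible for TCO, it carries flag X, it is boxed): it is inlined.
By R13 (it is inlined, it is rejected): it is in category D.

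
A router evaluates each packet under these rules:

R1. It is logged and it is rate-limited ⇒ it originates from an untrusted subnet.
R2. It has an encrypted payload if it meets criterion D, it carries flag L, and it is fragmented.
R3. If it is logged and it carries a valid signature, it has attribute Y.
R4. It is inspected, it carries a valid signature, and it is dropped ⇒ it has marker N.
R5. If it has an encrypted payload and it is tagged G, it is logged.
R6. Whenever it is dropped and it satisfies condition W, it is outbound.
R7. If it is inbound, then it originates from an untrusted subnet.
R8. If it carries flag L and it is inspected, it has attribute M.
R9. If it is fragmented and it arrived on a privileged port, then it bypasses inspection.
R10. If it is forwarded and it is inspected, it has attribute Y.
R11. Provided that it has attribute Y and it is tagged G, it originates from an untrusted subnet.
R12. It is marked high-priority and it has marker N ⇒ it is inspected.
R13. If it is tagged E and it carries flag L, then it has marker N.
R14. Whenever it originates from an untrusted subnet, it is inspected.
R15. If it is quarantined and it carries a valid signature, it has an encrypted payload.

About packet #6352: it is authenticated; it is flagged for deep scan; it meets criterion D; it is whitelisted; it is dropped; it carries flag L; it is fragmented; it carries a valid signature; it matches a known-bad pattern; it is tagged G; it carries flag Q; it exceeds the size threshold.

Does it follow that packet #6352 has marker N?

Yes

By R2 (it meets criterion D, it carries flag L, it is fragmented): it has an encrypted payload.
By R5 (it has an encrypted payload, it is tagged G): it is logged.
By R3 (it is logged, it carries a valid signature): it has attribute Y.
By R11 (it has attribute Y, it is tagged G): it originates from an untrusted subnet.
By R14 (it originates from an untrusted subnet): it is inspected.
By R4 (it is inspected, it carries a valid signature, it is dropped): it has marker N.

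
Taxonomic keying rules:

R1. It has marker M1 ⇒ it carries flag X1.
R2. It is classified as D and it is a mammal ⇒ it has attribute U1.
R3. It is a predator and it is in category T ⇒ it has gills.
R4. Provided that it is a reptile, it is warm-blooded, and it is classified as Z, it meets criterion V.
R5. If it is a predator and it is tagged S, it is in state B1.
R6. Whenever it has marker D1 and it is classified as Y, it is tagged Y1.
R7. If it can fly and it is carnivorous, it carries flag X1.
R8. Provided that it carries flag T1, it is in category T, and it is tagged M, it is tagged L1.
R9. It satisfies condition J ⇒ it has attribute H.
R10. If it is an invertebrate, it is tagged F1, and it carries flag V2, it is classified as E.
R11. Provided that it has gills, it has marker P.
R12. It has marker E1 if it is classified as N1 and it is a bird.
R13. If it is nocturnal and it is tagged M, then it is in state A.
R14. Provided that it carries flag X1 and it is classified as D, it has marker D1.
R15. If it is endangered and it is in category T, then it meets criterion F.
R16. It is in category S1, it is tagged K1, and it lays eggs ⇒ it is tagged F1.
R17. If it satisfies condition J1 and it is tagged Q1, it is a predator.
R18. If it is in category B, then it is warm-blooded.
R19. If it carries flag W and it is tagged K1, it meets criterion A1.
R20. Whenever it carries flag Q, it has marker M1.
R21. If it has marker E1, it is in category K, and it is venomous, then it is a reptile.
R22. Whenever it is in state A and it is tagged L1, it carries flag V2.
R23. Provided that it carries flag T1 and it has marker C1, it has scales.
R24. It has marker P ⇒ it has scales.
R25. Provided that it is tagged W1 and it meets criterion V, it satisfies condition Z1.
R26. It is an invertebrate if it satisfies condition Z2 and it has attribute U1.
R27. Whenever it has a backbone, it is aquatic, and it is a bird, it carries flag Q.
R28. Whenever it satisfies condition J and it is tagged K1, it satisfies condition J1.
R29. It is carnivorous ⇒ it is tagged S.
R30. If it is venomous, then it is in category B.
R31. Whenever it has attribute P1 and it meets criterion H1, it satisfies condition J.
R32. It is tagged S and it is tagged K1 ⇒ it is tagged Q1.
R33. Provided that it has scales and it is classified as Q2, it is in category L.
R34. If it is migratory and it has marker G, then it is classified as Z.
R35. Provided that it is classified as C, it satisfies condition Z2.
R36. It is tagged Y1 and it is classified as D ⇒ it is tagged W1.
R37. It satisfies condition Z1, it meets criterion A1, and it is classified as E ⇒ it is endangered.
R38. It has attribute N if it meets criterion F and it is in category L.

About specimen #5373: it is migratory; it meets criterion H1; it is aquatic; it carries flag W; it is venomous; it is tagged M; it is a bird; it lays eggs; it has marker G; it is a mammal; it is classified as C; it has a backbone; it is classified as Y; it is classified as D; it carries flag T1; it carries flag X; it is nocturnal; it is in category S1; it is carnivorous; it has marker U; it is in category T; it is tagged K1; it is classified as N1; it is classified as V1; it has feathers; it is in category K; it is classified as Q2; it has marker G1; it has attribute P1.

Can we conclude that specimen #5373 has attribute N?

Yes

By R2 (it is classified as D, it is a mammal): it has attribute U1.
By R8 (it carries flag T1, it is in category T, it is tagged M): it is tagged L1.
By R12 (it is classified as N1, it is a bird): it has marker E1.
By R13 (it is nocturnal, it is tagged M): it is in state A.
By R16 (it is in category S1, it is tagged K1, it lays eggs): it is tagged F1.
By R19 (it carries flag W, it is tagged K1): it meets criterion A1.
By R21 (it has marker E1, it is in category K, it is venomous): it is a reptile.
By R22 (it is in state A, it is tagged L1): it carries flag V2.
By R27 (it has a backbone, it is aquatic, it is a bird): it carries flag Q.
By R29 (it is carnivorous): it is tagged S.
By R30 (it is venomous): it is in category B.
By R31 (it has attribute P1, it meets criterion H1): it satisfies condition J.
By R32 (it is tagged S, it is tagged K1): it is tagged Q1.
By R34 (it is migratory, it has marker G): it is classified as Z.
By R35 (it is classified as C): it satisfies condition Z2.
By R18 (it is in category B): it is warm-blooded.
By R20 (it carries flag Q): it has marker M1.
By R26 (it satisfies condition Z2, it has attribute U1): it is an invertebrate.
By R28 (it satisfies condition J, it is tagged K1): it satisfies condition J1.
By R1 (it has marker M1): it carries flag X1.
By R4 (it is a reptile, it is warm-blooded, it is classified as Z): it meets criterion V.
By R10 (it is an invertebrate, it is tagged F1, it carries flag V2): it is classified as E.
By R14 (it carries flag X1, it is classified as D): it has marker D1.
By R17 (it satisfies condition J1, it is tagged Q1): it is a predator.
By R3 (it is a predator, it is in category T): it has gills.
By R6 (it has marker D1, it is classified as Y): it is tagged Y1.
By R11 (it has gills): it has marker P.
By R24 (it has marker P): it has scales.
By R33 (it has scales, it is classified as Q2): it is in category L.
By R36 (it is tagged Y1, it is classified as D): it is tagged W1.
By R25 (it is tagged W1, it meets criterion V): it satisfies condition Z1.
By R37 (it satisfies condition Z1, it meets criterion A1, it is classified as E): it is endangered.
By R15 (it is endangered, it is in category T): it meets criterion F.
By R38 (it meets criterion F, it is in category L): it has attribute N.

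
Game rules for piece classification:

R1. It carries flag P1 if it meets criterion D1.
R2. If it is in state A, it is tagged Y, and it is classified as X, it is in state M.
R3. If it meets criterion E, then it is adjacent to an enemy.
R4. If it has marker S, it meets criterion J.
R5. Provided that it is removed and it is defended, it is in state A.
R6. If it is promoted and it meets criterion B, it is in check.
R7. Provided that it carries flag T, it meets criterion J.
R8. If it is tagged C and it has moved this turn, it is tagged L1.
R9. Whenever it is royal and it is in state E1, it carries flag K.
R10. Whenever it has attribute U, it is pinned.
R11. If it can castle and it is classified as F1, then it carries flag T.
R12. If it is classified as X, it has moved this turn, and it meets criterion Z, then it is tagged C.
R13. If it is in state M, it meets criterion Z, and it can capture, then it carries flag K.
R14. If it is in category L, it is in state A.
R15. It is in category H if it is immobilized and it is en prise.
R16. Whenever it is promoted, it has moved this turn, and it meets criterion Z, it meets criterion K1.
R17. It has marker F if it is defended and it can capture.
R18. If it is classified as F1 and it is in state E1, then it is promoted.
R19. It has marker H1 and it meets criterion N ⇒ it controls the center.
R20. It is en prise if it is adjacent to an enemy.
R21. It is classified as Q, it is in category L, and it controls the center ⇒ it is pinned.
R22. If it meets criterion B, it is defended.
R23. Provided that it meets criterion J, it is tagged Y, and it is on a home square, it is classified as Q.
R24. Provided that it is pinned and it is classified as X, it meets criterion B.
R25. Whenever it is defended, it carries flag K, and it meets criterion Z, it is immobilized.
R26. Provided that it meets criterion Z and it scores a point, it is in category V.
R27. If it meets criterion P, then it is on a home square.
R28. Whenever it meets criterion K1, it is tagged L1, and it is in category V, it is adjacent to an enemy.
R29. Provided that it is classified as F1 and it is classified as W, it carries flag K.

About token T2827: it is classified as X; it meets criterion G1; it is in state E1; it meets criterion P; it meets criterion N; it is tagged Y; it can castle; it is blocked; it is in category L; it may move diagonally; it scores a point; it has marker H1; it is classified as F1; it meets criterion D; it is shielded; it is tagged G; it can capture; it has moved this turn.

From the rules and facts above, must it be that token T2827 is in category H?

Forward chaining from the given facts derives: carries flag T, is in state A, is promoted, controls the center, is on a home square, is in state M, meets criterion J, is classified as Q, is pinned, meets criterion B, is in check, is defended, has marker F.
The only rule concluding "it is in category H" is R15, which needs "it is immobilized"; that is never established.

No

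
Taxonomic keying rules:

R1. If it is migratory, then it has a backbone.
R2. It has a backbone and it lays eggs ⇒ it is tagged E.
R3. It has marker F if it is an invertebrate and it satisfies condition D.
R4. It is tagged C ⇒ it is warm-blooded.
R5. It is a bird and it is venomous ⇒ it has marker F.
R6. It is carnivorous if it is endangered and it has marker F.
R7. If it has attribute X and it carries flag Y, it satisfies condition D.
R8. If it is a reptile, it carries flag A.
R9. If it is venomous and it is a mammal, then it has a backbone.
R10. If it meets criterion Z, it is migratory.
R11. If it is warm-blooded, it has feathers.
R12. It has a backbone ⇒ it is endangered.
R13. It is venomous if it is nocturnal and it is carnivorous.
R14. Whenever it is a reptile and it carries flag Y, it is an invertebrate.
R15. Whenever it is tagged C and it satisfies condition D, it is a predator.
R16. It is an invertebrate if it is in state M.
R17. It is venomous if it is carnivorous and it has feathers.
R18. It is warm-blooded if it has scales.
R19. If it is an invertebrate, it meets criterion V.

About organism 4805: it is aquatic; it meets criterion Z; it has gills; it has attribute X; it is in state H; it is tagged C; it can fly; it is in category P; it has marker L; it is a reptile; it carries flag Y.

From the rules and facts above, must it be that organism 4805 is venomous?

By R4 (it is tagged C): it is warm-blooded.
By R7 (it has attribute X, it carries flag Y): it satisfies condition D.
By R10 (it meets criterion Z): it is migratory.
By R11 (it is warm-blooded): it has feathers.
By R14 (it is a reptile, it carries flag Y): it is an invertebrate.
By R1 (it is migratory): it has a backbone.
By R3 (it is an invertebrate, it satisfies condition D): it has marker F.
By R12 (it has a backbone): it is endangered.
By R6 (it is endangered, it has marker F): it is carnivorous.
By R17 (it is carnivorous, it has feathers): it is venomous.

Yes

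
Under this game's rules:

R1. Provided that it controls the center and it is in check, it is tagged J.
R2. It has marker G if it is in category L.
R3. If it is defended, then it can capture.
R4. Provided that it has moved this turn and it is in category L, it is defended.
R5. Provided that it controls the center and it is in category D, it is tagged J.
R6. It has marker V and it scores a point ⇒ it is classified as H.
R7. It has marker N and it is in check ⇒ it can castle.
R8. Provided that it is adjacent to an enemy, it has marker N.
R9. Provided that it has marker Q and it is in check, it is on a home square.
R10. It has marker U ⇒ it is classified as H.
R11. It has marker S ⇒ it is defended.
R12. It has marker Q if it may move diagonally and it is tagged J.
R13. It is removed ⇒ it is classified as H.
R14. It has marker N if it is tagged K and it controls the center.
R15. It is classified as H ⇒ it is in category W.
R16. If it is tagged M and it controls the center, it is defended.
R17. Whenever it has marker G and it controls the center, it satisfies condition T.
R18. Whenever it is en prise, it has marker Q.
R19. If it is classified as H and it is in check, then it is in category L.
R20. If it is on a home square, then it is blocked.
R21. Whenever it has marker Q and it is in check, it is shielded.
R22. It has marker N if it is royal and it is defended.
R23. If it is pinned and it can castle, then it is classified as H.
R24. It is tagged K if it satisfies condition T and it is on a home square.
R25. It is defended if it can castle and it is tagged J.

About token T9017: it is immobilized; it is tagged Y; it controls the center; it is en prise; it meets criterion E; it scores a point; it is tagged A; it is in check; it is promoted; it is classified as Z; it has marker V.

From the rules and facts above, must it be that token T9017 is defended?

Yes

By R1 (it controls the center, it is in check): it is tagged J.
By R6 (it has marker V, it scores a point): it is classified as H.
By R18 (it is en prise): it has marker Q.
By R19 (it is classified as H, it is in check): it is in category L.
By R2 (it is in category L): it has marker G.
By R9 (it has marker Q, it is in check): it is on a home square.
By R17 (it has marker G, it controls the center): it satisfies condition T.
By R24 (it satisfies condition T, it is on a home square): it is tagged K.
By R14 (it is tagged K, it controls the center): it has marker N.
By R7 (it has marker N, it is in check): it can castle.
By R25 (it can castle, it is tagged J): it is defended.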